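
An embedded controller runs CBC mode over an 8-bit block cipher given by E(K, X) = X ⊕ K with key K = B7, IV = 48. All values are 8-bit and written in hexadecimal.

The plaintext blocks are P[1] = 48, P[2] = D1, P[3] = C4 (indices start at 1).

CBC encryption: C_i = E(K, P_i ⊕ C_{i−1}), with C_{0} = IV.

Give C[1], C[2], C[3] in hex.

C[1]: P[1] ⊕ 48 = 00; E(K, 00) = B7.
C[2]: P[2] ⊕ B7 = 66; E(K, 66) = D1.
C[3]: P[3] ⊕ D1 = 15; E(K, 15) = A2.

C[1] = B7, C[2] = D1, C[3] = A2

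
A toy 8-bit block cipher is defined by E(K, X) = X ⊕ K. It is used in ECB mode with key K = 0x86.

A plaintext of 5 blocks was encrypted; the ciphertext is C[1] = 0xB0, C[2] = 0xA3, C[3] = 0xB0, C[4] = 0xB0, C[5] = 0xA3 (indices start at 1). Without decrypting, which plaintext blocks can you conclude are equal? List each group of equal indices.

P[1] = P[3] = P[4]; P[2] = P[5]

ECB encrypts each block independently with the same key, so equal ciphertext blocks imply equal plaintext blocks.
C[1] = C[3] = C[4] = 0xB0, so P[1] = P[3] = P[4].
C[2] = C[5] = 0xA3, so P[2] = P[5].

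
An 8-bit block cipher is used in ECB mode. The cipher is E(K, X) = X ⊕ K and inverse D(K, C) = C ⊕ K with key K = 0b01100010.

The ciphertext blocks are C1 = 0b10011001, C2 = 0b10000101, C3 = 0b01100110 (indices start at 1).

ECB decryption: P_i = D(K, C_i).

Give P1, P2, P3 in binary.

P1: D(K, 0b10011001) = 0b11111011.
P2: D(K, 0b10000101) = 0b11100111.
P3: D(K, 0b01100110) = 0b00000100.

P1 = 0b11111011, P2 = 0b11100111, P3 = 0b00000100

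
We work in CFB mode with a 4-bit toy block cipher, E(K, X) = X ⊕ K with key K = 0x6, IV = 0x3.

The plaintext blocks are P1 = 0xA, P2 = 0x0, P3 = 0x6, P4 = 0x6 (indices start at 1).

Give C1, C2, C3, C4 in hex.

C1 = 0xF, C2 = 0x9, C3 = 0x9, C4 = 0x9

CFB encryption: C_i = P_i ⊕ E(K, C_{i−1}), with C_{0} = IV.
C1: E(K, 0x3) = 0x5; 0xA ⊕ 0x5 = 0xF.
C2: E(K, 0xF) = 0x9; 0x0 ⊕ 0x9 = 0x9.
C3: E(K, 0x9) = 0xF; 0x6 ⊕ 0xF = 0x9.
C4: E(K, 0x9) = 0xF; 0x6 ⊕ 0xF = 0x9.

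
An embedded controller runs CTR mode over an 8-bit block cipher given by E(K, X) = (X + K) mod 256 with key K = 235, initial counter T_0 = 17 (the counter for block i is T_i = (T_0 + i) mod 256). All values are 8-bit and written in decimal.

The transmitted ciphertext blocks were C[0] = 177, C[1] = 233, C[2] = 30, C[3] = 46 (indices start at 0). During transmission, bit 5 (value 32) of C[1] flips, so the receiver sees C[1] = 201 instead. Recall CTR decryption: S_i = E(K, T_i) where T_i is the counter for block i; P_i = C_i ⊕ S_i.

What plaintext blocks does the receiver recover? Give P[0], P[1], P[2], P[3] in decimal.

P[0] = 77, P[1] = 52, P[2] = 224, P[3] = 209

Only C[1] changed, to 201. In CTR, a change in C_i flips the same bit in P_i only; the keystream is unaffected. Decrypting the received ciphertext:
P[0]: T = 17, S = E(K, T) = 252; 177 ⊕ 252 = 77.
P[1]: T = 18, S = E(K, T) = 253; 201 ⊕ 253 = 52.
P[2]: T = 19, S = E(K, T) = 254; 30 ⊕ 254 = 224.
P[3]: T = 20, S = E(K, T) = 255; 46 ⊕ 255 = 209.
Blocks that differ from the original plaintext: P[1].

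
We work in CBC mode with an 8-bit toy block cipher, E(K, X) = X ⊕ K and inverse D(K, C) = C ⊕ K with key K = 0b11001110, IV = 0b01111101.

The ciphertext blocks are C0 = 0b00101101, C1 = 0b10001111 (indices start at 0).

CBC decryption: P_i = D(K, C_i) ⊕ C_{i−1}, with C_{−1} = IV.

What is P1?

P1 = 0b01101100

P1: D(K, 0b10001111) = 0b01000001; 0b01000001 ⊕ 0b00101101 = 0b01101100.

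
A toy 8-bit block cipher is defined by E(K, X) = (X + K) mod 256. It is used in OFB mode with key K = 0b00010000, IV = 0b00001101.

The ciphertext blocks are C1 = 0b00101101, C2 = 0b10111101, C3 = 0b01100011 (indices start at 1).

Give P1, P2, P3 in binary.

P1 = 0b00110000, P2 = 0b10010000, P3 = 0b01011110

OFB decryption: S_i = E(K, S_{i−1}) with S_{0} = IV; P_i = C_i ⊕ S_i.
P1: S = E(K, 0b00001101) = 0b00011101; 0b00101101 ⊕ 0b00011101 = 0b00110000.
P2: S = E(K, 0b00011101) = 0b00101101; 0b10111101 ⊕ 0b00101101 = 0b10010000.
P3: S = E(K, 0b00101101) = 0b00111101; 0b01100011 ⊕ 0b00111101 = 0b01011110.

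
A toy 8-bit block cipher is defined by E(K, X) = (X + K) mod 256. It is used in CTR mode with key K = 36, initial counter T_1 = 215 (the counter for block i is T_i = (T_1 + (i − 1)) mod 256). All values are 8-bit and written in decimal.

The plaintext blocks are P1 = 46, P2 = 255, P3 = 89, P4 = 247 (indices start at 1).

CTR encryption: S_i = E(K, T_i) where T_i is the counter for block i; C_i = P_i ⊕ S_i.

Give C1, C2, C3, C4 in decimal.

C1 = 213, C2 = 3, C3 = 164, C4 = 9

C1: T = 215, S = E(K, T) = 251; 46 ⊕ 251 = 213.
C2: T = 216, S = E(K, T) = 252; 255 ⊕ 252 = 3.
C3: T = 217, S = E(K, T) = 253; 89 ⊕ 253 = 164.
C4: T = 218, S = E(K, T) = 254; 247 ⊕ 254 = 9.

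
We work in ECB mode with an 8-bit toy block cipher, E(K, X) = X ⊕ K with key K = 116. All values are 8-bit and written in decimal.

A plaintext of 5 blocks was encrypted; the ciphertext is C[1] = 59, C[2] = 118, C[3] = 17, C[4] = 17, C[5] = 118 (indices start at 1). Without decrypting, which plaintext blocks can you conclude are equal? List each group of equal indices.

ECB encrypts each block independently with the same key, so equal ciphertext blocks imply equal plaintext blocks.
C[2] = C[5] = 118, so P[2] = P[5].
C[3] = C[4] = 17, so P[3] = P[4].

P[2] = P[5]; P[3] = P[4]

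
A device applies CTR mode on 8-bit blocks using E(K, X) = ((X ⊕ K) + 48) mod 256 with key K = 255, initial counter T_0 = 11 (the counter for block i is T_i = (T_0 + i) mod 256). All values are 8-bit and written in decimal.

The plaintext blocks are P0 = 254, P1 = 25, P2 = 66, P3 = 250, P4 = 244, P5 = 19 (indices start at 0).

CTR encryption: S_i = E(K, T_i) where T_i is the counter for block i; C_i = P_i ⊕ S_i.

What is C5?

C5 = 12

C0: T = 11, S = E(K, T) = 36; 254 ⊕ 36 = 218.
C1: T = 12, S = E(K, T) = 35; 25 ⊕ 35 = 58.
C2: T = 13, S = E(K, T) = 34; 66 ⊕ 34 = 96.
C3: T = 14, S = E(K, T) = 33; 250 ⊕ 33 = 219.
C4: T = 15, S = E(K, T) = 32; 244 ⊕ 32 = 212.
C5: T = 16, S = E(K, T) = 31; 19 ⊕ 31 = 12.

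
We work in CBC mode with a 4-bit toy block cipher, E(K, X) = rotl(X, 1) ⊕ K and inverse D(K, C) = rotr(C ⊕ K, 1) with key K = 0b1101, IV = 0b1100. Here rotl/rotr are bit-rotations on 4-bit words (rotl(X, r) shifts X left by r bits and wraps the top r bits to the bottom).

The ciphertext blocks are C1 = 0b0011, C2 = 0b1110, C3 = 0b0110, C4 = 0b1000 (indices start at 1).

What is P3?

P3 = 0b0011

CBC decryption: P_i = D(K, C_i) ⊕ C_{i−1}, with C_{0} = IV.
P3: D(K, 0b0110) = 0b1101; 0b1101 ⊕ 0b1110 = 0b0011.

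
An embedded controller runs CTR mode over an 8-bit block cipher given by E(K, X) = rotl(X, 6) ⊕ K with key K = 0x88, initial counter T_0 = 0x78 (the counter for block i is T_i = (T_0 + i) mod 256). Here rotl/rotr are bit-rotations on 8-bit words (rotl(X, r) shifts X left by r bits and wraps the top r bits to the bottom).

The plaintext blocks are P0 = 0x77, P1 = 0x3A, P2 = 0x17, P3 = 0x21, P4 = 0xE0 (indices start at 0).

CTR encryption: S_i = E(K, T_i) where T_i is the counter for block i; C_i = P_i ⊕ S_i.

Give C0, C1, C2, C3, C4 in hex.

C0: T = 0x78, S = E(K, T) = 0x96; 0x77 ⊕ 0x96 = 0xE1.
C1: T = 0x79, S = E(K, T) = 0xD6; 0x3A ⊕ 0xD6 = 0xEC.
C2: T = 0x7A, S = E(K, T) = 0x16; 0x17 ⊕ 0x16 = 0x01.
C3: T = 0x7B, S = E(K, T) = 0x56; 0x21 ⊕ 0x56 = 0x77.
C4: T = 0x7C, S = E(K, T) = 0x97; 0xE0 ⊕ 0x97 = 0x77.

C0 = 0xE1, C1 = 0xEC, C2 = 0x01, C3 = 0x77, C4 = 0x77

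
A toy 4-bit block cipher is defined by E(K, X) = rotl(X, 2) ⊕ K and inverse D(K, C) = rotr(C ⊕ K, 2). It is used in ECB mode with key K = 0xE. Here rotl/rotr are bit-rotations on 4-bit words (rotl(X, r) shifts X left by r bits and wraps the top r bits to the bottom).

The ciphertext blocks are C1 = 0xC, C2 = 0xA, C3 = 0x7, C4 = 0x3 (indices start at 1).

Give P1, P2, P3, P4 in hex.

P1 = 0x8, P2 = 0x1, P3 = 0x6, P4 = 0x7

ECB decryption: P_i = D(K, C_i).
P1: D(K, 0xC) = 0x8.
P2: D(K, 0xA) = 0x1.
P3: D(K, 0x7) = 0x6.
P4: D(K, 0x3) = 0x7.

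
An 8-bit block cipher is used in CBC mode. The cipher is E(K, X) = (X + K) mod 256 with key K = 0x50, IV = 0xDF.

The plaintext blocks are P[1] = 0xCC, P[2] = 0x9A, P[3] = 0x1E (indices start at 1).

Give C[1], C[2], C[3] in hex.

CBC encryption: C_i = E(K, P_i ⊕ C_{i−1}), with C_{0} = IV.
C[1]: P[1] ⊕ 0xDF = 0x13; E(K, 0x13) = 0x63.
C[2]: P[2] ⊕ 0x63 = 0xF9; E(K, 0xF9) = 0x49.
C[3]: P[3] ⊕ 0x49 = 0x57; E(K, 0x57) = 0xA7.

C[1] = 0x63, C[2] = 0x49, C[3] = 0xA7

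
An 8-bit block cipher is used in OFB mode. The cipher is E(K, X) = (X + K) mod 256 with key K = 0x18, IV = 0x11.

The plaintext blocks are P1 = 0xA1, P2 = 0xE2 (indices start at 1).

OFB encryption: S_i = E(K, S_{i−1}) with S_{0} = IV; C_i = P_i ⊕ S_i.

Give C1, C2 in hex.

C1 = 0x88, C2 = 0xA3

C1: S = E(K, 0x11) = 0x29; 0xA1 ⊕ 0x29 = 0x88.
C2: S = E(K, 0x29) = 0x41; 0xE2 ⊕ 0x41 = 0xA3.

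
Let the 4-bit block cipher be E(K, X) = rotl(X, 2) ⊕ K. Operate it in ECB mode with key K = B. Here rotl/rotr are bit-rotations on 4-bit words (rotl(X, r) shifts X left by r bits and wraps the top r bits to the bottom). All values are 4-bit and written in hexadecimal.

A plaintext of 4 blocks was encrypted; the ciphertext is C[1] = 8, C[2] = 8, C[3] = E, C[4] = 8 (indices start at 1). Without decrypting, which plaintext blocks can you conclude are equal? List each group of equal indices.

P[1] = P[2] = P[4]

ECB encrypts each block independently with the same key, so equal ciphertext blocks imply equal plaintext blocks.
C[1] = C[2] = C[4] = 8, so P[1] = P[2] = P[4].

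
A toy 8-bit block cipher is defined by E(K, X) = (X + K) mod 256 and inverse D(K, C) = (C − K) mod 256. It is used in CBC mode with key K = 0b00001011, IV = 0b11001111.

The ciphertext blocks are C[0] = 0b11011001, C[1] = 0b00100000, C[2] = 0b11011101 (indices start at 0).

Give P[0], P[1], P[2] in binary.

P[0] = 0b00000001, P[1] = 0b11001100, P[2] = 0b11110010

CBC decryption: P_i = D(K, C_i) ⊕ C_{i−1}, with C_{−1} = IV.
P[0]: D(K, 0b11011001) = 0b11001110; 0b11001110 ⊕ 0b11001111 = 0b00000001.
P[1]: D(K, 0b00100000) = 0b00010101; 0b00010101 ⊕ 0b11011001 = 0b11001100.
P[2]: D(K, 0b11011101) = 0b11010010; 0b11010010 ⊕ 0b00100000 = 0b11110010.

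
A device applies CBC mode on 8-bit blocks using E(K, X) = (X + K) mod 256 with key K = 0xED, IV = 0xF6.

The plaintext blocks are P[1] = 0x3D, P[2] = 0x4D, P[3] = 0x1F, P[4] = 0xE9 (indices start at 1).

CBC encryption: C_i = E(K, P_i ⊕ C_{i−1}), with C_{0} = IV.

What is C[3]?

C[3] = 0xEA

C[1]: P[1] ⊕ 0xF6 = 0xCB; E(K, 0xCB) = 0xB8.
C[2]: P[2] ⊕ 0xB8 = 0xF5; E(K, 0xF5) = 0xE2.
C[3]: P[3] ⊕ 0xE2 = 0xFD; E(K, 0xFD) = 0xEA.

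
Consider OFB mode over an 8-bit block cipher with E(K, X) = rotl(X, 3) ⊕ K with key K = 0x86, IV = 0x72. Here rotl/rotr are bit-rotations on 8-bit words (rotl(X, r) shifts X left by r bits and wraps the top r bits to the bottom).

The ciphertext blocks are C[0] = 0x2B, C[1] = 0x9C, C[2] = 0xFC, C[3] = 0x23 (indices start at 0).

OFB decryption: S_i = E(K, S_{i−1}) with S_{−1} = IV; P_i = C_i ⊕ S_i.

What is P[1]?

P[0]: S = E(K, 0x72) = 0x15; 0x2B ⊕ 0x15 = 0x3E.
P[1]: S = E(K, 0x15) = 0x2E; 0x9C ⊕ 0x2E = 0xB2.

P[1] = 0xB2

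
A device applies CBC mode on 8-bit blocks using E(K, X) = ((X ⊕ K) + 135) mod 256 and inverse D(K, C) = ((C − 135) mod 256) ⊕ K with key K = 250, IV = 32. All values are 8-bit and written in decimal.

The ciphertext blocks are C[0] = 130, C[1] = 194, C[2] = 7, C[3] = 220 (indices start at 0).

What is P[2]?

P[2] = 184

CBC decryption: P_i = D(K, C_i) ⊕ C_{i−1}, with C_{−1} = IV.
P[2]: D(K, 7) = 122; 122 ⊕ 194 = 184.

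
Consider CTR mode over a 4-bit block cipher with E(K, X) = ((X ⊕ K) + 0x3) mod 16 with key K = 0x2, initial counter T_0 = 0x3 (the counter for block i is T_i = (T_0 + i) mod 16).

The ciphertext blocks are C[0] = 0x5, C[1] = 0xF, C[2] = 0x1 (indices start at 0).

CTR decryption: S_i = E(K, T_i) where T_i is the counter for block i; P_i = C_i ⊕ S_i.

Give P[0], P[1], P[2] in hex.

P[0] = 0x1, P[1] = 0x6, P[2] = 0xB

P[0]: T = 0x3, S = E(K, T) = 0x4; 0x5 ⊕ 0x4 = 0x1.
P[1]: T = 0x4, S = E(K, T) = 0x9; 0xF ⊕ 0x9 = 0x6.
P[2]: T = 0x5, S = E(K, T) = 0xA; 0x1 ⊕ 0xA = 0xB.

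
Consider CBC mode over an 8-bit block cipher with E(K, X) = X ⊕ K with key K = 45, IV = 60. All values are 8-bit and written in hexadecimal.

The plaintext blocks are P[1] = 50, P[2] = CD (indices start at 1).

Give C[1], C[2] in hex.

C[1] = 75, C[2] = FD

CBC encryption: C_i = E(K, P_i ⊕ C_{i−1}), with C_{0} = IV.
C[1]: P[1] ⊕ 60 = 30; E(K, 30) = 75.
C[2]: P[2] ⊕ 75 = B8; E(K, B8) = FD.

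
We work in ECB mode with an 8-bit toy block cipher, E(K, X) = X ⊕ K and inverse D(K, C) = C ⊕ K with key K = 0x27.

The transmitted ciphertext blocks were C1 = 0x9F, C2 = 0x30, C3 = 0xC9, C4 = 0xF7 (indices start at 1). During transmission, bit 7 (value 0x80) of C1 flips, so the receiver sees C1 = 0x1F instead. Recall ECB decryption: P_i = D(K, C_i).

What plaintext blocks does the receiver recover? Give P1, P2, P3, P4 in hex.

Only C1 changed, to 0x1F. In ECB, a change in C_i affects only P_i. Decrypting the received ciphertext:
P1: D(K, 0x1F) = 0x38.
P2: D(K, 0x30) = 0x17.
P3: D(K, 0xC9) = 0xEE.
P4: D(K, 0xF7) = 0xD0.
Blocks that differ from the original plaintext: P1.

P1 = 0x38, P2 = 0x17, P3 = 0xEE, P4 = 0xD0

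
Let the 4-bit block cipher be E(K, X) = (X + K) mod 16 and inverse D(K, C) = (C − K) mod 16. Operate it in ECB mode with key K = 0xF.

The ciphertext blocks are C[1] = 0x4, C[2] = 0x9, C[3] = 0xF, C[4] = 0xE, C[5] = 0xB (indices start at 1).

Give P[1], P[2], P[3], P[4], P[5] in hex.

P[1] = 0x5, P[2] = 0xA, P[3] = 0x0, P[4] = 0xF, P[5] = 0xC

ECB decryption: P_i = D(K, C_i).
P[1]: D(K, 0x4) = 0x5.
P[2]: D(K, 0x9) = 0xA.
P[3]: D(K, 0xF) = 0x0.
P[4]: D(K, 0xE) = 0xF.
P[5]: D(K, 0xB) = 0xC.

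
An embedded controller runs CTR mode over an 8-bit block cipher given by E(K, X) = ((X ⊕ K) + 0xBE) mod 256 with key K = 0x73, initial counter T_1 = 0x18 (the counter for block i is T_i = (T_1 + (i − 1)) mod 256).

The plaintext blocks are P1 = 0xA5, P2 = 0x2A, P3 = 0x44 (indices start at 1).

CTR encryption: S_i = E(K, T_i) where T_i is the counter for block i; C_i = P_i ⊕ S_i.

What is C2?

C1: T = 0x18, S = E(K, T) = 0x29; 0xA5 ⊕ 0x29 = 0x8C.
C2: T = 0x19, S = E(K, T) = 0x28; 0x2A ⊕ 0x28 = 0x02.

C2 = 0x02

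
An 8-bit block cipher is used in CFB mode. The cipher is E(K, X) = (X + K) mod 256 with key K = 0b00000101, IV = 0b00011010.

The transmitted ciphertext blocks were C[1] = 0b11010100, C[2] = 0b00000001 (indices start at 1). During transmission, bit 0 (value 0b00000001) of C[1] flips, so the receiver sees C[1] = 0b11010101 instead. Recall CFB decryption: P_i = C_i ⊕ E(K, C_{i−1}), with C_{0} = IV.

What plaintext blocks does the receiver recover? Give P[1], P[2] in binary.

P[1] = 0b11001010, P[2] = 0b11011011

Only C[1] changed, to 0b11010101. In CFB, a change in C_i flips the same bit in P_i and garbles P_{i+1}. Decrypting the received ciphertext:
P[1]: E(K, 0b00011010) = 0b00011111; 0b11010101 ⊕ 0b00011111 = 0b11001010.
P[2]: E(K, 0b11010101) = 0b11011010; 0b00000001 ⊕ 0b11011010 = 0b11011011.
Blocks that differ from the original plaintext: P[1], P[2].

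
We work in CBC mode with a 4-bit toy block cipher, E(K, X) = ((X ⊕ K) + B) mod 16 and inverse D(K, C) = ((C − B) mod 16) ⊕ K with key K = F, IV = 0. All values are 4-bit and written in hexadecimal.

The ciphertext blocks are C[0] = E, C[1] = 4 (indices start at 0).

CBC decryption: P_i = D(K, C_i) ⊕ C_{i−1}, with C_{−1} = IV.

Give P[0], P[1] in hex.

P[0]: D(K, E) = C; C ⊕ 0 = C.
P[1]: D(K, 4) = 6; 6 ⊕ E = 8.

P[0] = C, P[1] = 8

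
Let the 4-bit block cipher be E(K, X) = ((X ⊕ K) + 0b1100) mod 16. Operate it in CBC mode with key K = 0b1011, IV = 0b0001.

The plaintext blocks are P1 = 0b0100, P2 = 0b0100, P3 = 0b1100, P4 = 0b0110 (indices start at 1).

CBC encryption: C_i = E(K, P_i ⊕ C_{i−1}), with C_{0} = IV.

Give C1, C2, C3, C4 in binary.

C1: P1 ⊕ 0b0001 = 0b0101; E(K, 0b0101) = 0b1010.
C2: P2 ⊕ 0b1010 = 0b1110; E(K, 0b1110) = 0b0001.
C3: P3 ⊕ 0b0001 = 0b1101; E(K, 0b1101) = 0b0010.
C4: P4 ⊕ 0b0010 = 0b0100; E(K, 0b0100) = 0b1011.

C1 = 0b1010, C2 = 0b0001, C3 = 0b0010, C4 = 0b1011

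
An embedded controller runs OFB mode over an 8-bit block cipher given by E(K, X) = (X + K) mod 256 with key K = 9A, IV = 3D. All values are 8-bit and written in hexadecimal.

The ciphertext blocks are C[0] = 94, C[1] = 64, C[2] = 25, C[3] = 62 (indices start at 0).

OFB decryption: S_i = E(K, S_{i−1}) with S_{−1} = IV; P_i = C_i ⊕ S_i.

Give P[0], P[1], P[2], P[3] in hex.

P[0]: S = E(K, 3D) = D7; 94 ⊕ D7 = 43.
P[1]: S = E(K, D7) = 71; 64 ⊕ 71 = 15.
P[2]: S = E(K, 71) = 0B; 25 ⊕ 0B = 2E.
P[3]: S = E(K, 0B) = A5; 62 ⊕ A5 = C7.

P[0] = 43, P[1] = 15, P[2] = 2E, P[3] = C7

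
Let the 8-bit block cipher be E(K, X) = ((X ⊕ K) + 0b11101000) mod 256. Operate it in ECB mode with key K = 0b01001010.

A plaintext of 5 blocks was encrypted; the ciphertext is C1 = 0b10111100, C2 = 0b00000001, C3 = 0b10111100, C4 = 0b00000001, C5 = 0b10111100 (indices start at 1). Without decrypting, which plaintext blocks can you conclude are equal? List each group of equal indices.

P1 = P3 = P5; P2 = P4

ECB encrypts each block independently with the same key, so equal ciphertext blocks imply equal plaintext blocks.
C1 = C3 = C5 = 0b10111100, so P1 = P3 = P5.
C2 = C4 = 0b00000001, so P2 = P4.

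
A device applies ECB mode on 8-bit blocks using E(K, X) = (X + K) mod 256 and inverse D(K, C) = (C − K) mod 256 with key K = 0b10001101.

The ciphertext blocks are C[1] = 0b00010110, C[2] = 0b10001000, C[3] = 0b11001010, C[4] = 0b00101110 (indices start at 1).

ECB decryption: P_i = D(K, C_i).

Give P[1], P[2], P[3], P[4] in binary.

P[1] = 0b10001001, P[2] = 0b11111011, P[3] = 0b00111101, P[4] = 0b10100001

P[1]: D(K, 0b00010110) = 0b10001001.
P[2]: D(K, 0b10001000) = 0b11111011.
P[3]: D(K, 0b11001010) = 0b00111101.
P[4]: D(K, 0b00101110) = 0b10100001.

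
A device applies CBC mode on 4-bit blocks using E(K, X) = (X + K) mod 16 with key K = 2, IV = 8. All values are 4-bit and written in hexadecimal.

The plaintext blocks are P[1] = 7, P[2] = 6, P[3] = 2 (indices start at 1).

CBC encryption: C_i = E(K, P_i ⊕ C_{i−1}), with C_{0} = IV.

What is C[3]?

C[3] = D

C[1]: P[1] ⊕ 8 = F; E(K, F) = 1.
C[2]: P[2] ⊕ 1 = 7; E(K, 7) = 9.
C[3]: P[3] ⊕ 9 = B; E(K, B) = D.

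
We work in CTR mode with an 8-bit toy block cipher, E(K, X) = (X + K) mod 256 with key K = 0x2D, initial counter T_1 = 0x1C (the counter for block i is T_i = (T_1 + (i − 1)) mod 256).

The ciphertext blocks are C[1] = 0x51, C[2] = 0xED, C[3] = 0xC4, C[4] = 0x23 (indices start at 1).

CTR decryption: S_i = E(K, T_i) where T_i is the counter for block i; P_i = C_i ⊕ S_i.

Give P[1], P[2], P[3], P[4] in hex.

P[1]: T = 0x1C, S = E(K, T) = 0x49; 0x51 ⊕ 0x49 = 0x18.
P[2]: T = 0x1D, S = E(K, T) = 0x4A; 0xED ⊕ 0x4A = 0xA7.
P[3]: T = 0x1E, S = E(K, T) = 0x4B; 0xC4 ⊕ 0x4B = 0x8F.
P[4]: T = 0x1F, S = E(K, T) = 0x4C; 0x23 ⊕ 0x4C = 0x6F.

P[1] = 0x18, P[2] = 0xA7, P[3] = 0x8F, P[4] = 0x6F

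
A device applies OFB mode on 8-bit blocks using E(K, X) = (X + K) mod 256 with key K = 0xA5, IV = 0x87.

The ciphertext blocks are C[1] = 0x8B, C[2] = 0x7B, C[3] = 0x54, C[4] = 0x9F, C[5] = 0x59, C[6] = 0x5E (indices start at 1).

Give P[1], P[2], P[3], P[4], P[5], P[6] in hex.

OFB decryption: S_i = E(K, S_{i−1}) with S_{0} = IV; P_i = C_i ⊕ S_i.
P[1]: S = E(K, 0x87) = 0x2C; 0x8B ⊕ 0x2C = 0xA7.
P[2]: S = E(K, 0x2C) = 0xD1; 0x7B ⊕ 0xD1 = 0xAA.
P[3]: S = E(K, 0xD1) = 0x76; 0x54 ⊕ 0x76 = 0x22.
P[4]: S = E(K, 0x76) = 0x1B; 0x9F ⊕ 0x1B = 0x84.
P[5]: S = E(K, 0x1B) = 0xC0; 0x59 ⊕ 0xC0 = 0x99.
P[6]: S = E(K, 0xC0) = 0x65; 0x5E ⊕ 0x65 = 0x3B.

P[1] = 0xA7, P[2] = 0xAA, P[3] = 0x22, P[4] = 0x84, P[5] = 0x99, P[6] = 0x3B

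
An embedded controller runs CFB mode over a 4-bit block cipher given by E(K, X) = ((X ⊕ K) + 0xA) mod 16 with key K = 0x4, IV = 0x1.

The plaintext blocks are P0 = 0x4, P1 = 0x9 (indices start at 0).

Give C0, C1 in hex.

C0 = 0xB, C1 = 0x0

CFB encryption: C_i = P_i ⊕ E(K, C_{i−1}), with C_{−1} = IV.
C0: E(K, 0x1) = 0xF; 0x4 ⊕ 0xF = 0xB.
C1: E(K, 0xB) = 0x9; 0x9 ⊕ 0x9 = 0x0.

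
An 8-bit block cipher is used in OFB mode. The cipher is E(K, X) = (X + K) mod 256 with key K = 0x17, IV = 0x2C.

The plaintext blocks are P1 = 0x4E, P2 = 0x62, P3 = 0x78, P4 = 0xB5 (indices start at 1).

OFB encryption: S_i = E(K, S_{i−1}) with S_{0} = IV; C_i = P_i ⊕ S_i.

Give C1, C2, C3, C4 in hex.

C1 = 0x0D, C2 = 0x38, C3 = 0x09, C4 = 0x3D

C1: S = E(K, 0x2C) = 0x43; 0x4E ⊕ 0x43 = 0x0D.
C2: S = E(K, 0x43) = 0x5A; 0x62 ⊕ 0x5A = 0x38.
C3: S = E(K, 0x5A) = 0x71; 0x78 ⊕ 0x71 = 0x09.
C4: S = E(K, 0x71) = 0x88; 0xB5 ⊕ 0x88 = 0x3D.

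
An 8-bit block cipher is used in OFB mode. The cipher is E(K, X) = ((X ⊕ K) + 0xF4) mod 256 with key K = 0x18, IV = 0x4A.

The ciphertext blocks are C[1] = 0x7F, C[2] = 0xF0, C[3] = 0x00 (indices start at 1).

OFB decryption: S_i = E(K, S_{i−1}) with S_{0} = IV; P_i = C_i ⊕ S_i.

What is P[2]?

P[2] = 0xA2

P[1]: S = E(K, 0x4A) = 0x46; 0x7F ⊕ 0x46 = 0x39.
P[2]: S = E(K, 0x46) = 0x52; 0xF0 ⊕ 0x52 = 0xA2.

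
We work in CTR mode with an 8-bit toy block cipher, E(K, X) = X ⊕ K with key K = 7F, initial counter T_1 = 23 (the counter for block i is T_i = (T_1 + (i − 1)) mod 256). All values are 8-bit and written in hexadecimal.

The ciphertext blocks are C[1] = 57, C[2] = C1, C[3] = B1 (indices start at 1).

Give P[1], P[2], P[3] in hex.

P[1] = 0B, P[2] = 9A, P[3] = EB

CTR decryption: S_i = E(K, T_i) where T_i is the counter for block i; P_i = C_i ⊕ S_i.
P[1]: T = 23, S = E(K, T) = 5C; 57 ⊕ 5C = 0B.
P[2]: T = 24, S = E(K, T) = 5B; C1 ⊕ 5B = 9A.
P[3]: T = 25, S = E(K, T) = 5A; B1 ⊕ 5A = EB.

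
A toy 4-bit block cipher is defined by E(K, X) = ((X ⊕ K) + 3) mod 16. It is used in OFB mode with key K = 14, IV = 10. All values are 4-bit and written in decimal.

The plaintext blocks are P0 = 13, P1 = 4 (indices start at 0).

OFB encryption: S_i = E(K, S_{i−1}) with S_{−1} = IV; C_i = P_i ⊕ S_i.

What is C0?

C0 = 10

C0: S = E(K, 10) = 7; 13 ⊕ 7 = 10.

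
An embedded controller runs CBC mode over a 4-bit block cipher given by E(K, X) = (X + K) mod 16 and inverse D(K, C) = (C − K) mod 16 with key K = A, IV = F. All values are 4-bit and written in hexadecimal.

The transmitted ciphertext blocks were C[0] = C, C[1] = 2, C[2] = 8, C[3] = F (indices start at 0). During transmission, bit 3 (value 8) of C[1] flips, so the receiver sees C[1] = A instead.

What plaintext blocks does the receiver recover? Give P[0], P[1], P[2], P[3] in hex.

P[0] = D, P[1] = C, P[2] = 4, P[3] = D

CBC decryption: P_i = D(K, C_i) ⊕ C_{i−1}, with C_{−1} = IV.
Only C[1] changed, to A. In CBC, a change in C_i garbles P_i and flips the same bit in P_{i+1}. Decrypting the received ciphertext:
P[0]: D(K, C) = 2; 2 ⊕ F = D.
P[1]: D(K, A) = 0; 0 ⊕ C = C.
P[2]: D(K, 8) = E; E ⊕ A = 4.
P[3]: D(K, F) = 5; 5 ⊕ 8 = D.
Blocks that differ from the original plaintext: P[1], P[2].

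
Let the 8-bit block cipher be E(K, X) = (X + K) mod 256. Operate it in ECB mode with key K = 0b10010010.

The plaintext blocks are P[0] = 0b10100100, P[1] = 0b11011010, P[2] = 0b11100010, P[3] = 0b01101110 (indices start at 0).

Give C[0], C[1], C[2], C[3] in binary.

ECB encryption: C_i = E(K, P_i).
C[0]: E(K, 0b10100100) = 0b00110110.
C[1]: E(K, 0b11011010) = 0b01101100.
C[2]: E(K, 0b11100010) = 0b01110100.
C[3]: E(K, 0b01101110) = 0b00000000.

C[0] = 0b00110110, C[1] = 0b01101100, C[2] = 0b01110100, C[3] = 0b00000000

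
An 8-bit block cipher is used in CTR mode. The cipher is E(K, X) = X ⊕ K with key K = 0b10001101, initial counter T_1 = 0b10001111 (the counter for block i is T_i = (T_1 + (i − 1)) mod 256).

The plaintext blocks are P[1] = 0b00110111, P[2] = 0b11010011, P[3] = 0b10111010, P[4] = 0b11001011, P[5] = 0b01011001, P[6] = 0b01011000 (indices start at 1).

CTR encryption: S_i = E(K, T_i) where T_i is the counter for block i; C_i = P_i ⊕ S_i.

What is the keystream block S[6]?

C[1]: T = 0b10001111, S = E(K, T) = 0b00000010; 0b00110111 ⊕ 0b00000010 = 0b00110101.
C[2]: T = 0b10010000, S = E(K, T) = 0b00011101; 0b11010011 ⊕ 0b00011101 = 0b11001110.
C[3]: T = 0b10010001, S = E(K, T) = 0b00011100; 0b10111010 ⊕ 0b00011100 = 0b10100110.
C[4]: T = 0b10010010, S = E(K, T) = 0b00011111; 0b11001011 ⊕ 0b00011111 = 0b11010100.
C[5]: T = 0b10010011, S = E(K, T) = 0b00011110; 0b01011001 ⊕ 0b00011110 = 0b01000111.
C[6]: T = 0b10010100, S = E(K, T) = 0b00011001; 0b01011000 ⊕ 0b00011001 = 0b01000001.
So S[6] = 0b00011001.

0b00011001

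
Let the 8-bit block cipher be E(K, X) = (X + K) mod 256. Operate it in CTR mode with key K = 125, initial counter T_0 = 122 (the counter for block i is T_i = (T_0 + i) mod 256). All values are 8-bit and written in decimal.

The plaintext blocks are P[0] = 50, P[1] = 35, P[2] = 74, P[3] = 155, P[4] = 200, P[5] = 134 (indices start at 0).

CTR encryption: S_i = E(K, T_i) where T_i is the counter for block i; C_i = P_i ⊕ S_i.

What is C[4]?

C[4] = 51

C[0]: T = 122, S = E(K, T) = 247; 50 ⊕ 247 = 197.
C[1]: T = 123, S = E(K, T) = 248; 35 ⊕ 248 = 219.
C[2]: T = 124, S = E(K, T) = 249; 74 ⊕ 249 = 179.
C[3]: T = 125, S = E(K, T) = 250; 155 ⊕ 250 = 97.
C[4]: T = 126, S = E(K, T) = 251; 200 ⊕ 251 = 51.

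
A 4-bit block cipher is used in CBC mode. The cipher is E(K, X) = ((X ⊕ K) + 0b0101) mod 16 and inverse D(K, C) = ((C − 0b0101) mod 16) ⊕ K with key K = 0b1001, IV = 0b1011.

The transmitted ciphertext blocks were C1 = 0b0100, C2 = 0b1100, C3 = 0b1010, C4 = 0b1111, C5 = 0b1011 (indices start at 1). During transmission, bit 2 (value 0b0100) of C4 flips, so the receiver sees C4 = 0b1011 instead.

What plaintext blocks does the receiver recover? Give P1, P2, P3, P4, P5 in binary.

P1 = 0b1101, P2 = 0b1010, P3 = 0b0000, P4 = 0b0101, P5 = 0b0100

CBC decryption: P_i = D(K, C_i) ⊕ C_{i−1}, with C_{0} = IV.
Only C4 changed, to 0b1011. In CBC, a change in C_i garbles P_i and flips the same bit in P_{i+1}. Decrypting the received ciphertext:
P1: D(K, 0b0100) = 0b0110; 0b0110 ⊕ 0b1011 = 0b1101.
P2: D(K, 0b1100) = 0b1110; 0b1110 ⊕ 0b0100 = 0b1010.
P3: D(K, 0b1010) = 0b1100; 0b1100 ⊕ 0b1100 = 0b0000.
P4: D(K, 0b1011) = 0b1111; 0b1111 ⊕ 0b1010 = 0b0101.
P5: D(K, 0b1011) = 0b1111; 0b1111 ⊕ 0b1011 = 0b0100.
Blocks that differ from the original plaintext: P4, P5.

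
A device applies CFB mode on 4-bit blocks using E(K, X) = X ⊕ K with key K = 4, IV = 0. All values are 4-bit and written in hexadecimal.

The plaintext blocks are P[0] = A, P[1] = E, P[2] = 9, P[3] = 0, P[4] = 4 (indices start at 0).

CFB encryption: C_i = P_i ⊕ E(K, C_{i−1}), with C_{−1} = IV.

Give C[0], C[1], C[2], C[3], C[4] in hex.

C[0] = E, C[1] = 4, C[2] = 9, C[3] = D, C[4] = D

C[0]: E(K, 0) = 4; A ⊕ 4 = E.
C[1]: E(K, E) = A; E ⊕ A = 4.
C[2]: E(K, 4) = 0; 9 ⊕ 0 = 9.
C[3]: E(K, 9) = D; 0 ⊕ D = D.
C[4]: E(K, D) = 9; 4 ⊕ 9 = D.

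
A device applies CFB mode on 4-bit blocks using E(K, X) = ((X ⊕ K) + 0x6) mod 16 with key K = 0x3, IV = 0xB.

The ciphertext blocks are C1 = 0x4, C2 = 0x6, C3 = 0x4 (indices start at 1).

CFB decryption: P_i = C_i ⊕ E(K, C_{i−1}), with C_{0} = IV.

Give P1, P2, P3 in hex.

P1 = 0xA, P2 = 0xB, P3 = 0xF

P1: E(K, 0xB) = 0xE; 0x4 ⊕ 0xE = 0xA.
P2: E(K, 0x4) = 0xD; 0x6 ⊕ 0xD = 0xB.
P3: E(K, 0x6) = 0xB; 0x4 ⊕ 0xB = 0xF.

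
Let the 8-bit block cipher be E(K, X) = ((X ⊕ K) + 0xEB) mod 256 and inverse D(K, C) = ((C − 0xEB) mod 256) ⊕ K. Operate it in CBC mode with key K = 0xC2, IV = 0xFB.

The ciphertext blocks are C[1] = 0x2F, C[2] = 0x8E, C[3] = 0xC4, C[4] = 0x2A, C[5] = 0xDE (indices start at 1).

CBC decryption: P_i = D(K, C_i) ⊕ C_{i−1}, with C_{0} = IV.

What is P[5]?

P[5] = 0x1B

P[5]: D(K, 0xDE) = 0x31; 0x31 ⊕ 0x2A = 0x1B.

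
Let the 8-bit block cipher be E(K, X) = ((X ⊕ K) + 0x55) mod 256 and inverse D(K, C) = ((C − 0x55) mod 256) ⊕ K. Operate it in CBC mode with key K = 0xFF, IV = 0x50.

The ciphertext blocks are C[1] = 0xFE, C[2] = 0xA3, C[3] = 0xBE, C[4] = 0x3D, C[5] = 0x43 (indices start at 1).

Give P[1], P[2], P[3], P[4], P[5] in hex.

CBC decryption: P_i = D(K, C_i) ⊕ C_{i−1}, with C_{0} = IV.
P[1]: D(K, 0xFE) = 0x56; 0x56 ⊕ 0x50 = 0x06.
P[2]: D(K, 0xA3) = 0xB1; 0xB1 ⊕ 0xFE = 0x4F.
P[3]: D(K, 0xBE) = 0x96; 0x96 ⊕ 0xA3 = 0x35.
P[4]: D(K, 0x3D) = 0x17; 0x17 ⊕ 0xBE = 0xA9.
P[5]: D(K, 0x43) = 0x11; 0x11 ⊕ 0x3D = 0x2C.

P[1] = 0x06, P[2] = 0x4F, P[3] = 0x35, P[4] = 0xA9, P[5] = 0x2C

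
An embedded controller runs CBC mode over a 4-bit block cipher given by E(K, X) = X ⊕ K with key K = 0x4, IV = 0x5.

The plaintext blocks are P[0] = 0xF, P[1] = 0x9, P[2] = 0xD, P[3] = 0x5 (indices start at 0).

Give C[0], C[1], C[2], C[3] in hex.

CBC encryption: C_i = E(K, P_i ⊕ C_{i−1}), with C_{−1} = IV.
C[0]: P[0] ⊕ 0x5 = 0xA; E(K, 0xA) = 0xE.
C[1]: P[1] ⊕ 0xE = 0x7; E(K, 0x7) = 0x3.
C[2]: P[2] ⊕ 0x3 = 0xE; E(K, 0xE) = 0xA.
C[3]: P[3] ⊕ 0xA = 0xF; E(K, 0xF) = 0xB.

C[0] = 0xE, C[1] = 0x3, C[2] = 0xA, C[3] = 0xB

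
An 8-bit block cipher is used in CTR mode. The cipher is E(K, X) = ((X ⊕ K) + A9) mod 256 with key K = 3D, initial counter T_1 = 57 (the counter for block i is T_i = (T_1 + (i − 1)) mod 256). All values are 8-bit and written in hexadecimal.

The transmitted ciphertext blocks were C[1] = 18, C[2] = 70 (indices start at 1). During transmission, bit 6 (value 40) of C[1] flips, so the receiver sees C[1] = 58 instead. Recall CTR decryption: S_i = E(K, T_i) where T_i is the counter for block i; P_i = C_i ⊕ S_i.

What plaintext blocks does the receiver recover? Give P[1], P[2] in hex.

P[1] = 4B, P[2] = 7E

Only C[1] changed, to 58. In CTR, a change in C_i flips the same bit in P_i only; the keystream is unaffected. Decrypting the received ciphertext:
P[1]: T = 57, S = E(K, T) = 13; 58 ⊕ 13 = 4B.
P[2]: T = 58, S = E(K, T) = 0E; 70 ⊕ 0E = 7E.
Blocks that differ from the original plaintext: P[1].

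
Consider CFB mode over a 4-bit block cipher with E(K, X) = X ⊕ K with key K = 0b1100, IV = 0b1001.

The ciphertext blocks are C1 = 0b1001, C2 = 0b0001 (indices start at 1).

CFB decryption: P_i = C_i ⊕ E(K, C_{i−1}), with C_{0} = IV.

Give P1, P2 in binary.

P1: E(K, 0b1001) = 0b0101; 0b1001 ⊕ 0b0101 = 0b1100.
P2: E(K, 0b1001) = 0b0101; 0b0001 ⊕ 0b0101 = 0b0100.

P1 = 0b1100, P2 = 0b0100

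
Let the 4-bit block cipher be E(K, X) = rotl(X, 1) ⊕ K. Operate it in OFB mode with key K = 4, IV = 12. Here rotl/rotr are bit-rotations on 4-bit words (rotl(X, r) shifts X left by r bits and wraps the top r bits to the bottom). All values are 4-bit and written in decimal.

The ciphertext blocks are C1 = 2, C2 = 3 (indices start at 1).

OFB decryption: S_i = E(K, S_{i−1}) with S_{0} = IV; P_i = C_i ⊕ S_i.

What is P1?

P1: S = E(K, 12) = 13; 2 ⊕ 13 = 15.

P1 = 15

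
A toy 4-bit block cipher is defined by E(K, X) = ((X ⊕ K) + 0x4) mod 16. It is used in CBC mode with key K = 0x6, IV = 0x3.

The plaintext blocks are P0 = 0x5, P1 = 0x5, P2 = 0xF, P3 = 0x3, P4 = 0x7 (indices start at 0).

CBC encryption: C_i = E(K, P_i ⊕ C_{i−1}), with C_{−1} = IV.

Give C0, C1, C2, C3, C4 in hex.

C0: P0 ⊕ 0x3 = 0x6; E(K, 0x6) = 0x4.
C1: P1 ⊕ 0x4 = 0x1; E(K, 0x1) = 0xB.
C2: P2 ⊕ 0xB = 0x4; E(K, 0x4) = 0x6.
C3: P3 ⊕ 0x6 = 0x5; E(K, 0x5) = 0x7.
C4: P4 ⊕ 0x7 = 0x0; E(K, 0x0) = 0xA.

C0 = 0x4, C1 = 0xB, C2 = 0x6, C3 = 0x7, C4 = 0xA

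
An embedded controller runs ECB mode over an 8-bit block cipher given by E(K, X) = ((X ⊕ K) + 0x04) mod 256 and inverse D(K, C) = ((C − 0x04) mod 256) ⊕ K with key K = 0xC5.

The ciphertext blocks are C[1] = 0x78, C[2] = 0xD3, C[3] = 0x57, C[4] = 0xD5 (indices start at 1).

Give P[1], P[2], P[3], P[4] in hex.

ECB decryption: P_i = D(K, C_i).
P[1]: D(K, 0x78) = 0xB1.
P[2]: D(K, 0xD3) = 0x0A.
P[3]: D(K, 0x57) = 0x96.
P[4]: D(K, 0xD5) = 0x14.

P[1] = 0xB1, P[2] = 0x0A, P[3] = 0x96, P[4] = 0x14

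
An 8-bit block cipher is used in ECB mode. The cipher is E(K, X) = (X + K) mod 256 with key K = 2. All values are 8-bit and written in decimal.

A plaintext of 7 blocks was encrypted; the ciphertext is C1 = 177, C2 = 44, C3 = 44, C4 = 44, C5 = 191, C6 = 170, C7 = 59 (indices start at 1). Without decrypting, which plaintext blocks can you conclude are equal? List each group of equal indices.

ECB encrypts each block independently with the same key, so equal ciphertext blocks imply equal plaintext blocks.
C2 = C3 = C4 = 44, so P2 = P3 = P4.

P2 = P3 = P4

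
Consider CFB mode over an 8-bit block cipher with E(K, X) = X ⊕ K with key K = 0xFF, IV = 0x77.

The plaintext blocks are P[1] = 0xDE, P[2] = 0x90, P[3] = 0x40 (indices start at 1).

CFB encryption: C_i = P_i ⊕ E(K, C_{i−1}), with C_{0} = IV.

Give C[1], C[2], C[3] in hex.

C[1]: E(K, 0x77) = 0x88; 0xDE ⊕ 0x88 = 0x56.
C[2]: E(K, 0x56) = 0xA9; 0x90 ⊕ 0xA9 = 0x39.
C[3]: E(K, 0x39) = 0xC6; 0x40 ⊕ 0xC6 = 0x86.

C[1] = 0x56, C[2] = 0x39, C[3] = 0x86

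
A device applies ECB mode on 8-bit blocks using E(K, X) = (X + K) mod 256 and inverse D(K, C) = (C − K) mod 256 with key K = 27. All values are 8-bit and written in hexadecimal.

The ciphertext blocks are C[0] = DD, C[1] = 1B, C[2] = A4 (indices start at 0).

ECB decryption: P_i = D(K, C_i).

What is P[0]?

P[0]: D(K, DD) = B6.

P[0] = B6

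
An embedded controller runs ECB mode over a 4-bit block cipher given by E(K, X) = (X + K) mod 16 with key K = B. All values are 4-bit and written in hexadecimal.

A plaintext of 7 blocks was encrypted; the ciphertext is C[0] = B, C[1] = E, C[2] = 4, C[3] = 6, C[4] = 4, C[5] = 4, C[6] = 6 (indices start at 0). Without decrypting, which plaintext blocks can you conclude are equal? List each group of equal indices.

P[2] = P[4] = P[5]; P[3] = P[6]

ECB encrypts each block independently with the same key, so equal ciphertext blocks imply equal plaintext blocks.
C[2] = C[4] = C[5] = 4, so P[2] = P[4] = P[5].
C[3] = C[6] = 6, so P[3] = P[6].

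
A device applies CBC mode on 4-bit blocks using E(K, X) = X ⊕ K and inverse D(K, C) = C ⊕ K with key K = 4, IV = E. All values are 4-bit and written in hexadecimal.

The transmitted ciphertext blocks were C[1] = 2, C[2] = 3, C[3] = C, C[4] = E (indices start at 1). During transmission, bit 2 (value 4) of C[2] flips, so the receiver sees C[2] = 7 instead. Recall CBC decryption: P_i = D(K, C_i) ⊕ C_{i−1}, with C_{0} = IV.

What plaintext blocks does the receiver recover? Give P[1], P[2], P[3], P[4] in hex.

P[1] = 8, P[2] = 1, P[3] = F, P[4] = 6

Only C[2] changed, to 7. In CBC, a change in C_i garbles P_i and flips the same bit in P_{i+1}. Decrypting the received ciphertext:
P[1]: D(K, 2) = 6; 6 ⊕ E = 8.
P[2]: D(K, 7) = 3; 3 ⊕ 2 = 1.
P[3]: D(K, C) = 8; 8 ⊕ 7 = F.
P[4]: D(K, E) = A; A ⊕ C = 6.
Blocks that differ from the original plaintext: P[2], P[3].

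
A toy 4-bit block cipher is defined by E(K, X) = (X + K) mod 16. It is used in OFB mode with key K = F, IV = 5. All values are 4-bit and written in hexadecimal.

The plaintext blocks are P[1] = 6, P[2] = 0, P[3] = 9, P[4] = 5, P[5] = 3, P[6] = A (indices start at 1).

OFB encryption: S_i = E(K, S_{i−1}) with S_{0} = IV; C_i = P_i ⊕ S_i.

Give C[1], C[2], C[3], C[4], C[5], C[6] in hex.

C[1]: S = E(K, 5) = 4; 6 ⊕ 4 = 2.
C[2]: S = E(K, 4) = 3; 0 ⊕ 3 = 3.
C[3]: S = E(K, 3) = 2; 9 ⊕ 2 = B.
C[4]: S = E(K, 2) = 1; 5 ⊕ 1 = 4.
C[5]: S = E(K, 1) = 0; 3 ⊕ 0 = 3.
C[6]: S = E(K, 0) = F; A ⊕ F = 5.

C[1] = 2, C[2] = 3, C[3] = B, C[4] = 4, C[5] = 3, C[6] = 5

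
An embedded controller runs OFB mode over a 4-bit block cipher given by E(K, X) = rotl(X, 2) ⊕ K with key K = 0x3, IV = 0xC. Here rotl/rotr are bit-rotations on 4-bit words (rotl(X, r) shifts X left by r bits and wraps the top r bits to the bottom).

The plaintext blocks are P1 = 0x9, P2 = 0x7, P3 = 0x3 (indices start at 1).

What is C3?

OFB encryption: S_i = E(K, S_{i−1}) with S_{0} = IV; C_i = P_i ⊕ S_i.
C1: S = E(K, 0xC) = 0x0; 0x9 ⊕ 0x0 = 0x9.
C2: S = E(K, 0x0) = 0x3; 0x7 ⊕ 0x3 = 0x4.
C3: S = E(K, 0x3) = 0xF; 0x3 ⊕ 0xF = 0xC.

C3 = 0xC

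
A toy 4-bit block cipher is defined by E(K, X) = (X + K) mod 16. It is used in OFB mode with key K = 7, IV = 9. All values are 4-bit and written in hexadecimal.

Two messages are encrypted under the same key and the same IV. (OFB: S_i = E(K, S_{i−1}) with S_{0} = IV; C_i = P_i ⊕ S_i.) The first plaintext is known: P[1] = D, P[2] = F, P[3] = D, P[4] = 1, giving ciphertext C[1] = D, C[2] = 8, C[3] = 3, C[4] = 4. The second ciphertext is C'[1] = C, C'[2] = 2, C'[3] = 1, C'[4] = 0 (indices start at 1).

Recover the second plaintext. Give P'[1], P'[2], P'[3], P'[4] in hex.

In OFB with a reused IV, both messages share the same keystream S_i, so C_i ⊕ C'_i = P_i ⊕ P'_i and thus P'_i = P_i ⊕ C_i ⊕ C'_i.
P'[1]: D ⊕ D ⊕ C = C.
P'[2]: F ⊕ 8 ⊕ 2 = 5.
P'[3]: D ⊕ 3 ⊕ 1 = F.
P'[4]: 1 ⊕ 4 ⊕ 0 = 5.

P'[1] = C, P'[2] = 5, P'[3] = F, P'[4] = 5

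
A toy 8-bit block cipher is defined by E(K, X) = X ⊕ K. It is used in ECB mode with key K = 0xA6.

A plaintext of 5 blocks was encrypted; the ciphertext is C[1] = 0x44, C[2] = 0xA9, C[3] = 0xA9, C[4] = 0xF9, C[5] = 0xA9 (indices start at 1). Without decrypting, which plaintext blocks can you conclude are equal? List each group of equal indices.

P[2] = P[3] = P[5]

ECB encrypts each block independently with the same key, so equal ciphertext blocks imply equal plaintext blocks.
C[2] = C[3] = C[5] = 0xA9, so P[2] = P[3] = P[5].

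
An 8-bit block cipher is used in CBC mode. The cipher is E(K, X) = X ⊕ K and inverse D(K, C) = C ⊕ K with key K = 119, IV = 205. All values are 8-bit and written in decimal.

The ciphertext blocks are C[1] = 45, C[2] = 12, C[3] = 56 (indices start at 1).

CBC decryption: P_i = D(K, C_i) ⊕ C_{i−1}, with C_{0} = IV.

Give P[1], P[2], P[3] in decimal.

P[1] = 151, P[2] = 86, P[3] = 67

P[1]: D(K, 45) = 90; 90 ⊕ 205 = 151.
P[2]: D(K, 12) = 123; 123 ⊕ 45 = 86.
P[3]: D(K, 56) = 79; 79 ⊕ 12 = 67.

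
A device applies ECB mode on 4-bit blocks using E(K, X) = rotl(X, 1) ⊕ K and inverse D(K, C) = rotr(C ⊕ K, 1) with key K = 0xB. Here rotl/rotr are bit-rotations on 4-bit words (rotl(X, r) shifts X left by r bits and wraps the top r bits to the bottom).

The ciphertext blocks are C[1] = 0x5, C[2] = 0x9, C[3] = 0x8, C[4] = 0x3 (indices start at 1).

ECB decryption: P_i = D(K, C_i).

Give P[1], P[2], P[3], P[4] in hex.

P[1]: D(K, 0x5) = 0x7.
P[2]: D(K, 0x9) = 0x1.
P[3]: D(K, 0x8) = 0x9.
P[4]: D(K, 0x3) = 0x4.

P[1] = 0x7, P[2] = 0x1, P[3] = 0x9, P[4] = 0x4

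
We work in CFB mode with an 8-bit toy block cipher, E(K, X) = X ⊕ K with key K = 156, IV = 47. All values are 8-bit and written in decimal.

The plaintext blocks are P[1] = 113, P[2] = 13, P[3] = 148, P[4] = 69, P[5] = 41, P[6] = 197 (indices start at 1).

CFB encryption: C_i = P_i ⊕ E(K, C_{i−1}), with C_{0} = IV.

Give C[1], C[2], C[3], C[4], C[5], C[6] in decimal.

C[1]: E(K, 47) = 179; 113 ⊕ 179 = 194.
C[2]: E(K, 194) = 94; 13 ⊕ 94 = 83.
C[3]: E(K, 83) = 207; 148 ⊕ 207 = 91.
C[4]: E(K, 91) = 199; 69 ⊕ 199 = 130.
C[5]: E(K, 130) = 30; 41 ⊕ 30 = 55.
C[6]: E(K, 55) = 171; 197 ⊕ 171 = 110.

C[1] = 194, C[2] = 83, C[3] = 91, C[4] = 130, C[5] = 55, C[6] = 110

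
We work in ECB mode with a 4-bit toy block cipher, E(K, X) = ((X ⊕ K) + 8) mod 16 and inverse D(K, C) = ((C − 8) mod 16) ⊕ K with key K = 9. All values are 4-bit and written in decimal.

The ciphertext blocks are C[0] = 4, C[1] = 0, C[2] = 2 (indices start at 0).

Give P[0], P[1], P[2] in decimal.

ECB decryption: P_i = D(K, C_i).
P[0]: D(K, 4) = 5.
P[1]: D(K, 0) = 1.
P[2]: D(K, 2) = 3.

P[0] = 5, P[1] = 1, P[2] = 3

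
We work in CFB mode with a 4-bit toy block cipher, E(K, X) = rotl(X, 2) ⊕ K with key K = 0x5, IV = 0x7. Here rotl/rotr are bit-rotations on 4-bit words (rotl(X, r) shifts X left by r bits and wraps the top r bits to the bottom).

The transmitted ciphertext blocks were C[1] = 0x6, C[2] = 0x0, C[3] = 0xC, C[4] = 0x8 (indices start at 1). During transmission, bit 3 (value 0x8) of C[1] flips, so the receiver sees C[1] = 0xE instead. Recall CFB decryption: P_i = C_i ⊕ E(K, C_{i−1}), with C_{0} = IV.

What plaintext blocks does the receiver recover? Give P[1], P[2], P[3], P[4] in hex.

P[1] = 0x6, P[2] = 0xE, P[3] = 0x9, P[4] = 0xE

Only C[1] changed, to 0xE. In CFB, a change in C_i flips the same bit in P_i and garbles P_{i+1}. Decrypting the received ciphertext:
P[1]: E(K, 0x7) = 0x8; 0xE ⊕ 0x8 = 0x6.
P[2]: E(K, 0xE) = 0xE; 0x0 ⊕ 0xE = 0xE.
P[3]: E(K, 0x0) = 0x5; 0xC ⊕ 0x5 = 0x9.
P[4]: E(K, 0xC) = 0x6; 0x8 ⊕ 0x6 = 0xE.
Blocks that differ from the original plaintext: P[1], P[2].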